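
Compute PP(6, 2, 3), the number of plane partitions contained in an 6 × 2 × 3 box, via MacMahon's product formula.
PP(6, 2, 3) = 2520

Evaluate the triple product over i = 1..6, j = 1..2, k = 1..3. The factors are (2/1) · (3/2) · (4/3) · (3/2) · (4/3) · (5/4) · (3/2) · (4/3) · … (36 factors total). The numerators and denominators telescope so the product is an integer; carrying out the multiplication exactly gives PP(6, 2, 3) = 2520.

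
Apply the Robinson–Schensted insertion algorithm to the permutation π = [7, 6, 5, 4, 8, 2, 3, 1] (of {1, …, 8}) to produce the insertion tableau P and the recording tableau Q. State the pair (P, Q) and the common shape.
P = [1, 3] / [2, 8] / [4] / [5] / [6] / [7];  Q = [1, 5] / [2, 7] / [3] / [4] / [6] / [8];  common shape = (2, 2, 1, 1, 1, 1)

Row-insert the values π_1, π_2, … into P one at a time, bumping the leftmost entry strictly greater than the inserted value down to the next row. The recording tableau Q records, in position (i, j), the step at which that cell was added to P.
  Insert 7 (step 1): P = [7];  Q = [1]
  Insert 6 (step 2): P = [6] / [7];  Q = [1] / [2]
  Insert 5 (step 3): P = [5] / [6] / [7];  Q = [1] / [2] / [3]
  Insert 4 (step 4): P = [4] / [5] / [6] / [7];  Q = [1] / [2] / [3] / [4]
  Insert 8 (step 5): P = [4, 8] / [5] / [6] / [7];  Q = [1, 5] / [2] / [3] / [4]
  Insert 2 (step 6): P = [2, 8] / [4] / [5] / [6] / [7];  Q = [1, 5] / [2] / [3] / [4] / [6]
  Insert 3 (step 7): P = [2, 3] / [4, 8] / [5] / [6] / [7];  Q = [1, 5] / [2, 7] / [3] / [4] / [6]
  Insert 1 (step 8): P = [1, 3] / [2, 8] / [4] / [5] / [6] / [7];  Q = [1, 5] / [2, 7] / [3] / [4] / [6] / [8]
Final shape: (2, 2, 1, 1, 1, 1).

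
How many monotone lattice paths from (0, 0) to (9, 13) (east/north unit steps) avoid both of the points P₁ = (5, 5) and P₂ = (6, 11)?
Number of paths = 266560

Inclusion–exclusion. Total paths: C(22, 9) = 497420. Through P₁: C(10, 5)·C(12, 4) = 124740. Through P₂: C(17, 6)·C(5, 3) = 123760. Since P₁ is strictly southwest of P₂, a monotone path through both must visit P₁ then P₂; paths through both = C(10, 5)·C(7, 1)·C(5, 3) = 17640. Avoid both = 497420 − 124740 − 123760 + 17640 = 266560.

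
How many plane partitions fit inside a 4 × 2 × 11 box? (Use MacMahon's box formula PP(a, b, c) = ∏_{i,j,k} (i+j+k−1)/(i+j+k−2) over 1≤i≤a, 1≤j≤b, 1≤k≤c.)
PP(4, 2, 11) = 496860

Evaluate the triple product over i = 1..4, j = 1..2, k = 1..11. The factors are (2/1) · (3/2) · (4/3) · (5/4) · (6/5) · (7/6) · (8/7) · (9/8) · … (88 factors total). The numerators and denominators telescope so the product is an integer; carrying out the multiplication exactly gives PP(4, 2, 11) = 496860.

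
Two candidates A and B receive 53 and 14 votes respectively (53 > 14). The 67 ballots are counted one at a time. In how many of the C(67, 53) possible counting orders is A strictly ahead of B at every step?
Strict-lead orderings = 56964748286160

Total orderings of the 67 votes with 53 for A: C(67, 53) = 97862516286480. By the Bertrand ballot formula (Cycle Lemma / reflection principle), the number of orderings in which A is strictly ahead of B throughout is (p − q)/(p + q) · C(p + q, p) = (53 − 14)/(53 + 14) · 97862516286480 = 56964748286160.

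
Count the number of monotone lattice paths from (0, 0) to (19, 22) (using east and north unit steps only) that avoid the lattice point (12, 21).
Number of paths = 241824131640

Total paths from (0, 0) to (19, 22): C(41, 19) = 244662670200. Paths through (12, 21): (paths (0, 0) → (12, 21)) × (paths (12, 21) → (19, 22)) = C(33, 12) · C(8, 7) = 354817320 · 8 = 2838538560. Avoidance count = 244662670200 − 2838538560 = 241824131640.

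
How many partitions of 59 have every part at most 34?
p(59, parts ≤ 34) = 824482

Use the recurrence p(n, m) = p(n, m−1) + p(n−m, m): either the largest part is < m (count p(n, m−1)) or the largest part is exactly m (remove one copy of m, count p(n−m, m)). With p(0, ·) = 1 this gives p(59, parts ≤ 34) = 824482. (By conjugating Young diagrams, this also counts partitions of 59 into at most 34 parts.)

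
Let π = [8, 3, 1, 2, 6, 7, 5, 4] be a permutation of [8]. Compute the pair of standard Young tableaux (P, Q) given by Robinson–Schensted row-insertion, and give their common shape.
P = [1, 2, 4, 7] / [3, 5] / [6] / [8];  Q = [1, 4, 5, 6] / [2, 7] / [3] / [8];  common shape = (4, 2, 1, 1)

Row-insert the values π_1, π_2, … into P one at a time, bumping the leftmost entry strictly greater than the inserted value down to the next row. The recording tableau Q records, in position (i, j), the step at which that cell was added to P.
  Insert 8 (step 1): P = [8];  Q = [1]
  Insert 3 (step 2): P = [3] / [8];  Q = [1] / [2]
  Insert 1 (step 3): P = [1] / [3] / [8];  Q = [1] / [2] / [3]
  Insert 2 (step 4): P = [1, 2] / [3] / [8];  Q = [1, 4] / [2] / [3]
  Insert 6 (step 5): P = [1, 2, 6] / [3] / [8];  Q = [1, 4, 5] / [2] / [3]
  Insert 7 (step 6): P = [1, 2, 6, 7] / [3] / [8];  Q = [1, 4, 5, 6] / [2] / [3]
  Insert 5 (step 7): P = [1, 2, 5, 7] / [3, 6] / [8];  Q = [1, 4, 5, 6] / [2, 7] / [3]
  Insert 4 (step 8): P = [1, 2, 4, 7] / [3, 5] / [6] / [8];  Q = [1, 4, 5, 6] / [2, 7] / [3] / [8]
Final shape: (4, 2, 1, 1).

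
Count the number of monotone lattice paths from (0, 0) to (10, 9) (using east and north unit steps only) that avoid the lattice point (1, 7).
Number of paths = 91938

Total paths from (0, 0) to (10, 9): C(19, 10) = 92378. Paths through (1, 7): (paths (0, 0) → (1, 7)) × (paths (1, 7) → (10, 9)) = C(8, 1) · C(11, 9) = 8 · 55 = 440. Avoidance count = 92378 − 440 = 91938.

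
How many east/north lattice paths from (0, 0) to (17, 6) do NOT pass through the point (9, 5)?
Number of paths = 82929

Total paths from (0, 0) to (17, 6): C(23, 17) = 100947. Paths through (9, 5): (paths (0, 0) → (9, 5)) × (paths (9, 5) → (17, 6)) = C(14, 9) · C(9, 8) = 2002 · 9 = 18018. Avoidance count = 100947 − 18018 = 82929.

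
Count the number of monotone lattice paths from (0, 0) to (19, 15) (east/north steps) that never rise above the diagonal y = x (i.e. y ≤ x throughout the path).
Number of paths = 463991880

By the reflection principle (André's argument), the number of monotone paths to (19, 15) with n ≤ m that never go above y = x is C(34, 19) − C(34, 20) = 1855967520 − 1391975640 = 463991880.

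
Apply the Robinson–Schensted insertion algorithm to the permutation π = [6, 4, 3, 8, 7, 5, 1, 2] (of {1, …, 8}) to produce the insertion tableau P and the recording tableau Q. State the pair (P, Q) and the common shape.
P = [1, 2] / [3, 5] / [4, 7] / [6, 8];  Q = [1, 4] / [2, 5] / [3, 6] / [7, 8];  common shape = (2, 2, 2, 2)

Row-insert the values π_1, π_2, … into P one at a time, bumping the leftmost entry strictly greater than the inserted value down to the next row. The recording tableau Q records, in position (i, j), the step at which that cell was added to P.
  Insert 6 (step 1): P = [6];  Q = [1]
  Insert 4 (step 2): P = [4] / [6];  Q = [1] / [2]
  Insert 3 (step 3): P = [3] / [4] / [6];  Q = [1] / [2] / [3]
  Insert 8 (step 4): P = [3, 8] / [4] / [6];  Q = [1, 4] / [2] / [3]
  Insert 7 (step 5): P = [3, 7] / [4, 8] / [6];  Q = [1, 4] / [2, 5] / [3]
  Insert 5 (step 6): P = [3, 5] / [4, 7] / [6, 8];  Q = [1, 4] / [2, 5] / [3, 6]
  Insert 1 (step 7): P = [1, 5] / [3, 7] / [4, 8] / [6];  Q = [1, 4] / [2, 5] / [3, 6] / [7]
  Insert 2 (step 8): P = [1, 2] / [3, 5] / [4, 7] / [6, 8];  Q = [1, 4] / [2, 5] / [3, 6] / [7, 8]
Final shape: (2, 2, 2, 2).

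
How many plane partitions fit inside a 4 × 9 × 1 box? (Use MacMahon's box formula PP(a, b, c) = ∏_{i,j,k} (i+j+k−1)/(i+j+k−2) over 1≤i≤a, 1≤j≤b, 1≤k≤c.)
PP(4, 9, 1) = 715

Evaluate the triple product over i = 1..4, j = 1..9, k = 1..1. The factors are (2/1) · (3/2) · (4/3) · (5/4) · (6/5) · (7/6) · (8/7) · (9/8) · … (36 factors total). The numerators and denominators telescope so the product is an integer; carrying out the multiplication exactly gives PP(4, 9, 1) = 715.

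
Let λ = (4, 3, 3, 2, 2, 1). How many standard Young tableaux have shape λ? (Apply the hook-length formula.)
# SYT of shape (4, 3, 3, 2, 2, 1) = 128700

Hook-length formula: f^λ = n! / Π hook(c), product over all cells c of the Young diagram. For λ = (4, 3, 3, 2, 2, 1), n = 15 boxes. Hook lengths by row (left-to-right, top-to-bottom): [9, 7, 4, 1]; [7, 5, 2]; [6, 4, 1]; [4, 2]; [3, 1]; [1]. Product of hooks = 10160640. So f^λ = 15! / 10160640 = 1307674368000 / 10160640 = 128700.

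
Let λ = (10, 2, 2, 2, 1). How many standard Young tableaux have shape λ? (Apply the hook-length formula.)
# SYT of shape (10, 2, 2, 2, 1) = 145860

Hook-length formula: f^λ = n! / Π hook(c), product over all cells c of the Young diagram. For λ = (10, 2, 2, 2, 1), n = 17 boxes. Hook lengths by row (left-to-right, top-to-bottom): [14, 12, 8, 7, 6, 5, 4, 3, 2, 1]; [5, 3]; [4, 2]; [3, 1]; [1]. Product of hooks = 2438553600. So f^λ = 17! / 2438553600 = 355687428096000 / 2438553600 = 145860.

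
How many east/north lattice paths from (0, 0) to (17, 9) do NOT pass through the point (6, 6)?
Number of paths = 2788214

Total paths from (0, 0) to (17, 9): C(26, 17) = 3124550. Paths through (6, 6): (paths (0, 0) → (6, 6)) × (paths (6, 6) → (17, 9)) = C(12, 6) · C(14, 11) = 924 · 364 = 336336. Avoidance count = 3124550 − 336336 = 2788214.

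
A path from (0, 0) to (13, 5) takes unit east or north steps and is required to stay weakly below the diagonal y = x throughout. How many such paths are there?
Number of paths = 5508

By the reflection principle (André's argument), the number of monotone paths to (13, 5) with n ≤ m that never go above y = x is C(18, 13) − C(18, 14) = 8568 − 3060 = 5508.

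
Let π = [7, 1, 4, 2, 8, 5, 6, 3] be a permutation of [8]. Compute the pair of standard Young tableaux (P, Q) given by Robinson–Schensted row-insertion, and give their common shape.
P = [1, 2, 3, 6] / [4, 5] / [7, 8];  Q = [1, 3, 5, 7] / [2, 6] / [4, 8];  common shape = (4, 2, 2)

Row-insert the values π_1, π_2, … into P one at a time, bumping the leftmost entry strictly greater than the inserted value down to the next row. The recording tableau Q records, in position (i, j), the step at which that cell was added to P.
  Insert 7 (step 1): P = [7];  Q = [1]
  Insert 1 (step 2): P = [1] / [7];  Q = [1] / [2]
  Insert 4 (step 3): P = [1, 4] / [7];  Q = [1, 3] / [2]
  Insert 2 (step 4): P = [1, 2] / [4] / [7];  Q = [1, 3] / [2] / [4]
  Insert 8 (step 5): P = [1, 2, 8] / [4] / [7];  Q = [1, 3, 5] / [2] / [4]
  Insert 5 (step 6): P = [1, 2, 5] / [4, 8] / [7];  Q = [1, 3, 5] / [2, 6] / [4]
  Insert 6 (step 7): P = [1, 2, 5, 6] / [4, 8] / [7];  Q = [1, 3, 5, 7] / [2, 6] / [4]
  Insert 3 (step 8): P = [1, 2, 3, 6] / [4, 5] / [7, 8];  Q = [1, 3, 5, 7] / [2, 6] / [4, 8]
Final shape: (4, 2, 2).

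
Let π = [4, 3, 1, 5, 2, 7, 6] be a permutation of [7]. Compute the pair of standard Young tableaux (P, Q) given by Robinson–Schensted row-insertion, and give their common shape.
P = [1, 2, 6] / [3, 5, 7] / [4];  Q = [1, 4, 6] / [2, 5, 7] / [3];  common shape = (3, 3, 1)

Row-insert the values π_1, π_2, … into P one at a time, bumping the leftmost entry strictly greater than the inserted value down to the next row. The recording tableau Q records, in position (i, j), the step at which that cell was added to P.
  Insert 4 (step 1): P = [4];  Q = [1]
  Insert 3 (step 2): P = [3] / [4];  Q = [1] / [2]
  Insert 1 (step 3): P = [1] / [3] / [4];  Q = [1] / [2] / [3]
  Insert 5 (step 4): P = [1, 5] / [3] / [4];  Q = [1, 4] / [2] / [3]
  Insert 2 (step 5): P = [1, 2] / [3, 5] / [4];  Q = [1, 4] / [2, 5] / [3]
  Insert 7 (step 6): P = [1, 2, 7] / [3, 5] / [4];  Q = [1, 4, 6] / [2, 5] / [3]
  Insert 6 (step 7): P = [1, 2, 6] / [3, 5, 7] / [4];  Q = [1, 4, 6] / [2, 5, 7] / [3]
Final shape: (3, 3, 1).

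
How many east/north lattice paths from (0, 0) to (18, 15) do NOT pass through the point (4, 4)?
Number of paths = 725140320

Total paths from (0, 0) to (18, 15): C(33, 18) = 1037158320. Paths through (4, 4): (paths (0, 0) → (4, 4)) × (paths (4, 4) → (18, 15)) = C(8, 4) · C(25, 14) = 70 · 4457400 = 312018000. Avoidance count = 1037158320 − 312018000 = 725140320.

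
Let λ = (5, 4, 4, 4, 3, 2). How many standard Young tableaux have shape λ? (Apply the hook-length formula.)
# SYT of shape (5, 4, 4, 4, 3, 2) = 585307008

Hook-length formula: f^λ = n! / Π hook(c), product over all cells c of the Young diagram. For λ = (5, 4, 4, 4, 3, 2), n = 22 boxes. Hook lengths by row (left-to-right, top-to-bottom): [10, 9, 7, 5, 1]; [8, 7, 5, 3]; [7, 6, 4, 2]; [6, 5, 3, 1]; [4, 3, 1]; [2, 1]. Product of hooks = 1920360960000. So f^λ = 22! / 1920360960000 = 1124000727777607680000 / 1920360960000 = 585307008.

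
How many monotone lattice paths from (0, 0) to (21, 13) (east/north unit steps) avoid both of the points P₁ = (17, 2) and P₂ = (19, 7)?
Number of paths = 909432493

Inclusion–exclusion. Total paths: C(34, 21) = 927983760. Through P₁: C(19, 17)·C(15, 4) = 233415. Through P₂: C(26, 19)·C(8, 2) = 18418400. Since P₁ is strictly southwest of P₂, a monotone path through both must visit P₁ then P₂; paths through both = C(19, 17)·C(7, 2)·C(8, 2) = 100548. Avoid both = 927983760 − 233415 − 18418400 + 100548 = 909432493.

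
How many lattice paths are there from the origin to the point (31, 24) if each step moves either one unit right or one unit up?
Number of paths = 2488589544741300

A monotone lattice path from (0, 0) to (31, 24) consists of 31 east steps and 24 north steps in some order, so it is determined by which 31 of the 55 steps are east. The count is C(55, 31) = 2488589544741300.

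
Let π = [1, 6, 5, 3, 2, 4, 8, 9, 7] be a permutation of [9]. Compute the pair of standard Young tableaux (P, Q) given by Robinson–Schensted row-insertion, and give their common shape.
P = [1, 2, 4, 7, 9] / [3, 8] / [5] / [6];  Q = [1, 2, 6, 7, 8] / [3, 9] / [4] / [5];  common shape = (5, 2, 1, 1)

Row-insert the values π_1, π_2, … into P one at a time, bumping the leftmost entry strictly greater than the inserted value down to the next row. The recording tableau Q records, in position (i, j), the step at which that cell was added to P.
  Insert 1 (step 1): P = [1];  Q = [1]
  Insert 6 (step 2): P = [1, 6];  Q = [1, 2]
  Insert 5 (step 3): P = [1, 5] / [6];  Q = [1, 2] / [3]
  Insert 3 (step 4): P = [1, 3] / [5] / [6];  Q = [1, 2] / [3] / [4]
  Insert 2 (step 5): P = [1, 2] / [3] / [5] / [6];  Q = [1, 2] / [3] / [4] / [5]
  Insert 4 (step 6): P = [1, 2, 4] / [3] / [5] / [6];  Q = [1, 2, 6] / [3] / [4] / [5]
  Insert 8 (step 7): P = [1, 2, 4, 8] / [3] / [5] / [6];  Q = [1, 2, 6, 7] / [3] / [4] / [5]
  Insert 9 (step 8): P = [1, 2, 4, 8, 9] / [3] / [5] / [6];  Q = [1, 2, 6, 7, 8] / [3] / [4] / [5]
  Insert 7 (step 9): P = [1, 2, 4, 7, 9] / [3, 8] / [5] / [6];  Q = [1, 2, 6, 7, 8] / [3, 9] / [4] / [5]
Final shape: (5, 2, 1, 1).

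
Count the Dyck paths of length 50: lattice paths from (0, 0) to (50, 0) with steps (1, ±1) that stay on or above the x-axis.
C_25 = 4861946401452

These Dyck paths are counted by the Catalan number C_n = (1/(n + 1)) · C(2n, n). For n = 25: C_25 = (1/26) · C(50, 25) = 126410606437752/26 = 4861946401452.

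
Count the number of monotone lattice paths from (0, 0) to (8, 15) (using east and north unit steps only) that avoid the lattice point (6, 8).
Number of paths = 382206

Total paths from (0, 0) to (8, 15): C(23, 8) = 490314. Paths through (6, 8): (paths (0, 0) → (6, 8)) × (paths (6, 8) → (8, 15)) = C(14, 6) · C(9, 2) = 3003 · 36 = 108108. Avoidance count = 490314 − 108108 = 382206.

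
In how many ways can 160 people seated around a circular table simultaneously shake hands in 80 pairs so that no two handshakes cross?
C_80 = 1136359577947336271931632877004667456667613940

These noncrossing handshakes are counted by the Catalan number C_n = (1/(n + 1)) · C(2n, n). For n = 80: C_80 = (1/81) · C(160, 80) = 92045125813734238026462263037378063990076729140/81 = 1136359577947336271931632877004667456667613940.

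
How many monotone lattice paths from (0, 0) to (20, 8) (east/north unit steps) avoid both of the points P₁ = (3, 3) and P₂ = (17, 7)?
Number of paths = 1441809

Inclusion–exclusion. Total paths: C(28, 20) = 3108105. Through P₁: C(6, 3)·C(22, 17) = 526680. Through P₂: C(24, 17)·C(4, 3) = 1384416. Since P₁ is strictly southwest of P₂, a monotone path through both must visit P₁ then P₂; paths through both = C(6, 3)·C(18, 14)·C(4, 3) = 244800. Avoid both = 3108105 − 526680 − 1384416 + 244800 = 1441809.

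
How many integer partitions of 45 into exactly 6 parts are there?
p(45, 6 parts) = 3331

Partitions of n into exactly k parts are in bijection with partitions of n − k into at most k parts (subtract 1 from each part). So p(45, exactly 6) = p(39, parts ≤ 6). Computing via the recurrence p(m, j) = p(m, j−1) + p(m−j, j) gives 3331.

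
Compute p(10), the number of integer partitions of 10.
p(10) = 42

List all partitions of 10: 10, 9+1, 8+2, 8+1+1, 7+3, 7+2+1, 7+1+1+1, 6+4, 6+3+1, 6+2+2, 6+2+1+1, 6+1+1+1+1, 5+5, 5+4+1, 5+3+2, 5+3+1+1, 5+2+2+1, 5+2+1+1+1, 5+1+1+1+1+1, 4+4+2, 4+4+1+1, 4+3+3, 4+3+2+1, 4+3+1+1+1, 4+2+2+2, 4+2+2+1+1, 4+2+1+1+1+1, 4+1+1+1+1+1+1, 3+3+3+1, 3+3+2+2, … (42 total). Counting them gives p(10) = 42.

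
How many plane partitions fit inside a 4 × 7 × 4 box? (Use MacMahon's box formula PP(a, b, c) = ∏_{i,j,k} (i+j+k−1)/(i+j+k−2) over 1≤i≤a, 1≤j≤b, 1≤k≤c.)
PP(4, 7, 4) = 44537922

Evaluate the triple product over i = 1..4, j = 1..7, k = 1..4. The factors are (2/1) · (3/2) · (4/3) · (5/4) · (3/2) · (4/3) · (5/4) · (6/5) · … (112 factors total). The numerators and denominators telescope so the product is an integer; carrying out the multiplication exactly gives PP(4, 7, 4) = 44537922.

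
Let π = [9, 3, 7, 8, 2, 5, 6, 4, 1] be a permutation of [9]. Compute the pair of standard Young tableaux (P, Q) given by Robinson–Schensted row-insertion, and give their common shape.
P = [1, 4, 6] / [2, 5, 8] / [3] / [7] / [9];  Q = [1, 3, 4] / [2, 6, 7] / [5] / [8] / [9];  common shape = (3, 3, 1, 1, 1)

Row-insert the values π_1, π_2, … into P one at a time, bumping the leftmost entry strictly greater than the inserted value down to the next row. The recording tableau Q records, in position (i, j), the step at which that cell was added to P.
  Insert 9 (step 1): P = [9];  Q = [1]
  Insert 3 (step 2): P = [3] / [9];  Q = [1] / [2]
  Insert 7 (step 3): P = [3, 7] / [9];  Q = [1, 3] / [2]
  Insert 8 (step 4): P = [3, 7, 8] / [9];  Q = [1, 3, 4] / [2]
  Insert 2 (step 5): P = [2, 7, 8] / [3] / [9];  Q = [1, 3, 4] / [2] / [5]
  Insert 5 (step 6): P = [2, 5, 8] / [3, 7] / [9];  Q = [1, 3, 4] / [2, 6] / [5]
  Insert 6 (step 7): P = [2, 5, 6] / [3, 7, 8] / [9];  Q = [1, 3, 4] / [2, 6, 7] / [5]
  Insert 4 (step 8): P = [2, 4, 6] / [3, 5, 8] / [7] / [9];  Q = [1, 3, 4] / [2, 6, 7] / [5] / [8]
  Insert 1 (step 9): P = [1, 4, 6] / [2, 5, 8] / [3] / [7] / [9];  Q = [1, 3, 4] / [2, 6, 7] / [5] / [8] / [9]
Final shape: (3, 3, 1, 1, 1).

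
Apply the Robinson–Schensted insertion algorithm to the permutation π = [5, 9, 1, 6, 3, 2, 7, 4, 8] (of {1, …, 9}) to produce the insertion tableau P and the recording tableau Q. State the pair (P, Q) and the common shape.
P = [1, 2, 4, 8] / [3, 6, 7] / [5] / [9];  Q = [1, 2, 7, 9] / [3, 4, 8] / [5] / [6];  common shape = (4, 3, 1, 1)

Row-insert the values π_1, π_2, … into P one at a time, bumping the leftmost entry strictly greater than the inserted value down to the next row. The recording tableau Q records, in position (i, j), the step at which that cell was added to P.
  Insert 5 (step 1): P = [5];  Q = [1]
  Insert 9 (step 2): P = [5, 9];  Q = [1, 2]
  Insert 1 (step 3): P = [1, 9] / [5];  Q = [1, 2] / [3]
  Insert 6 (step 4): P = [1, 6] / [5, 9];  Q = [1, 2] / [3, 4]
  Insert 3 (step 5): P = [1, 3] / [5, 6] / [9];  Q = [1, 2] / [3, 4] / [5]
  Insert 2 (step 6): P = [1, 2] / [3, 6] / [5] / [9];  Q = [1, 2] / [3, 4] / [5] / [6]
  Insert 7 (step 7): P = [1, 2, 7] / [3, 6] / [5] / [9];  Q = [1, 2, 7] / [3, 4] / [5] / [6]
  Insert 4 (step 8): P = [1, 2, 4] / [3, 6, 7] / [5] / [9];  Q = [1, 2, 7] / [3, 4, 8] / [5] / [6]
  Insert 8 (step 9): P = [1, 2, 4, 8] / [3, 6, 7] / [5] / [9];  Q = [1, 2, 7, 9] / [3, 4, 8] / [5] / [6]
Final shape: (4, 3, 1, 1).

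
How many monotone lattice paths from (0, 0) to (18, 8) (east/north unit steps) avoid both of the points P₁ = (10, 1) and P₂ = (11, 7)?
Number of paths = 1237514

Inclusion–exclusion. Total paths: C(26, 18) = 1562275. Through P₁: C(11, 10)·C(15, 8) = 70785. Through P₂: C(18, 11)·C(8, 7) = 254592. Since P₁ is strictly southwest of P₂, a monotone path through both must visit P₁ then P₂; paths through both = C(11, 10)·C(7, 1)·C(8, 7) = 616. Avoid both = 1562275 − 70785 − 254592 + 616 = 1237514.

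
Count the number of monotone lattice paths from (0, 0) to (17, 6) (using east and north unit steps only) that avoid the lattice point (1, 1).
Number of paths = 60249

Total paths from (0, 0) to (17, 6): C(23, 17) = 100947. Paths through (1, 1): (paths (0, 0) → (1, 1)) × (paths (1, 1) → (17, 6)) = C(2, 1) · C(21, 16) = 2 · 20349 = 40698. Avoidance count = 100947 − 40698 = 60249.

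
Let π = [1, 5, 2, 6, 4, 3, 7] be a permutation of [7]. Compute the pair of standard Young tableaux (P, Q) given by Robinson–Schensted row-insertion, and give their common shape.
P = [1, 2, 3, 7] / [4, 6] / [5];  Q = [1, 2, 4, 7] / [3, 5] / [6];  common shape = (4, 2, 1)

Row-insert the values π_1, π_2, … into P one at a time, bumping the leftmost entry strictly greater than the inserted value down to the next row. The recording tableau Q records, in position (i, j), the step at which that cell was added to P.
  Insert 1 (step 1): P = [1];  Q = [1]
  Insert 5 (step 2): P = [1, 5];  Q = [1, 2]
  Insert 2 (step 3): P = [1, 2] / [5];  Q = [1, 2] / [3]
  Insert 6 (step 4): P = [1, 2, 6] / [5];  Q = [1, 2, 4] / [3]
  Insert 4 (step 5): P = [1, 2, 4] / [5, 6];  Q = [1, 2, 4] / [3, 5]
  Insert 3 (step 6): P = [1, 2, 3] / [4, 6] / [5];  Q = [1, 2, 4] / [3, 5] / [6]
  Insert 7 (step 7): P = [1, 2, 3, 7] / [4, 6] / [5];  Q = [1, 2, 4, 7] / [3, 5] / [6]
Final shape: (4, 2, 1).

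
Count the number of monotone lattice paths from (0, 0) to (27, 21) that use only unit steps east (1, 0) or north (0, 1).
Number of paths = 22314239266528

A monotone lattice path from (0, 0) to (27, 21) consists of 27 east steps and 21 north steps in some order, so it is determined by which 27 of the 48 steps are east. The count is C(48, 27) = 22314239266528.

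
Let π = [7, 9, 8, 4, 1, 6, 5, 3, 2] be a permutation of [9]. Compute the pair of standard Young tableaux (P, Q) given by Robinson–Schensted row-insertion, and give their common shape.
P = [1, 2] / [3, 5] / [4, 8] / [6] / [7] / [9];  Q = [1, 2] / [3, 6] / [4, 7] / [5] / [8] / [9];  common shape = (2, 2, 2, 1, 1, 1)

Row-insert the values π_1, π_2, … into P one at a time, bumping the leftmost entry strictly greater than the inserted value down to the next row. The recording tableau Q records, in position (i, j), the step at which that cell was added to P.
  Insert 7 (step 1): P = [7];  Q = [1]
  Insert 9 (step 2): P = [7, 9];  Q = [1, 2]
  Insert 8 (step 3): P = [7, 8] / [9];  Q = [1, 2] / [3]
  Insert 4 (step 4): P = [4, 8] / [7] / [9];  Q = [1, 2] / [3] / [4]
  Insert 1 (step 5): P = [1, 8] / [4] / [7] / [9];  Q = [1, 2] / [3] / [4] / [5]
  Insert 6 (step 6): P = [1, 6] / [4, 8] / [7] / [9];  Q = [1, 2] / [3, 6] / [4] / [5]
  Insert 5 (step 7): P = [1, 5] / [4, 6] / [7, 8] / [9];  Q = [1, 2] / [3, 6] / [4, 7] / [5]
  Insert 3 (step 8): P = [1, 3] / [4, 5] / [6, 8] / [7] / [9];  Q = [1, 2] / [3, 6] / [4, 7] / [5] / [8]
  Insert 2 (step 9): P = [1, 2] / [3, 5] / [4, 8] / [6] / [7] / [9];  Q = [1, 2] / [3, 6] / [4, 7] / [5] / [8] / [9]
Final shape: (2, 2, 2, 1, 1, 1).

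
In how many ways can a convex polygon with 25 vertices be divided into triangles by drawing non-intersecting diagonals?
C_23 = 343059613650

These polygon triangulations are counted by the Catalan number C_n = (1/(n + 1)) · C(2n, n). For n = 23: C_23 = (1/24) · C(46, 23) = 8233430727600/24 = 343059613650.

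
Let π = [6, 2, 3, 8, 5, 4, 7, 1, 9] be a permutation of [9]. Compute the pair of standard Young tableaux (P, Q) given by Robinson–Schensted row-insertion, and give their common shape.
P = [1, 3, 4, 7, 9] / [2, 8] / [5] / [6];  Q = [1, 3, 4, 7, 9] / [2, 5] / [6] / [8];  common shape = (5, 2, 1, 1)

Row-insert the values π_1, π_2, … into P one at a time, bumping the leftmost entry strictly greater than the inserted value down to the next row. The recording tableau Q records, in position (i, j), the step at which that cell was added to P.
  Insert 6 (step 1): P = [6];  Q = [1]
  Insert 2 (step 2): P = [2] / [6];  Q = [1] / [2]
  Insert 3 (step 3): P = [2, 3] / [6];  Q = [1, 3] / [2]
  Insert 8 (step 4): P = [2, 3, 8] / [6];  Q = [1, 3, 4] / [2]
  Insert 5 (step 5): P = [2, 3, 5] / [6, 8];  Q = [1, 3, 4] / [2, 5]
  Insert 4 (step 6): P = [2, 3, 4] / [5, 8] / [6];  Q = [1, 3, 4] / [2, 5] / [6]
  Insert 7 (step 7): P = [2, 3, 4, 7] / [5, 8] / [6];  Q = [1, 3, 4, 7] / [2, 5] / [6]
  Insert 1 (step 8): P = [1, 3, 4, 7] / [2, 8] / [5] / [6];  Q = [1, 3, 4, 7] / [2, 5] / [6] / [8]
  Insert 9 (step 9): P = [1, 3, 4, 7, 9] / [2, 8] / [5] / [6];  Q = [1, 3, 4, 7, 9] / [2, 5] / [6] / [8]
Final shape: (5, 2, 1, 1).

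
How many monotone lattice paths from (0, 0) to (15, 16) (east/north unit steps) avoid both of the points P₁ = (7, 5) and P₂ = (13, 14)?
Number of paths = 144113211

Inclusion–exclusion. Total paths: C(31, 15) = 300540195. Through P₁: C(12, 7)·C(19, 8) = 59860944. Through P₂: C(27, 13)·C(4, 2) = 120349800. Since P₁ is strictly southwest of P₂, a monotone path through both must visit P₁ then P₂; paths through both = C(12, 7)·C(15, 6)·C(4, 2) = 23783760. Avoid both = 300540195 − 59860944 − 120349800 + 23783760 = 144113211.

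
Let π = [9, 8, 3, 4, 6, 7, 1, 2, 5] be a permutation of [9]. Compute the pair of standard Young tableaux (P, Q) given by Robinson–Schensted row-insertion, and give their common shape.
P = [1, 2, 5, 7] / [3, 4, 6] / [8] / [9];  Q = [1, 4, 5, 6] / [2, 8, 9] / [3] / [7];  common shape = (4, 3, 1, 1)

Row-insert the values π_1, π_2, … into P one at a time, bumping the leftmost entry strictly greater than the inserted value down to the next row. The recording tableau Q records, in position (i, j), the step at which that cell was added to P.
  Insert 9 (step 1): P = [9];  Q = [1]
  Insert 8 (step 2): P = [8] / [9];  Q = [1] / [2]
  Insert 3 (step 3): P = [3] / [8] / [9];  Q = [1] / [2] / [3]
  Insert 4 (step 4): P = [3, 4] / [8] / [9];  Q = [1, 4] / [2] / [3]
  Insert 6 (step 5): P = [3, 4, 6] / [8] / [9];  Q = [1, 4, 5] / [2] / [3]
  Insert 7 (step 6): P = [3, 4, 6, 7] / [8] / [9];  Q = [1, 4, 5, 6] / [2] / [3]
  Insert 1 (step 7): P = [1, 4, 6, 7] / [3] / [8] / [9];  Q = [1, 4, 5, 6] / [2] / [3] / [7]
  Insert 2 (step 8): P = [1, 2, 6, 7] / [3, 4] / [8] / [9];  Q = [1, 4, 5, 6] / [2, 8] / [3] / [7]
  Insert 5 (step 9): P = [1, 2, 5, 7] / [3, 4, 6] / [8] / [9];  Q = [1, 4, 5, 6] / [2, 8, 9] / [3] / [7]
Final shape: (4, 3, 1, 1).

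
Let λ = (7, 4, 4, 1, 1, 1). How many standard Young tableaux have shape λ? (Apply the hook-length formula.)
# SYT of shape (7, 4, 4, 1, 1, 1) = 5469750

Hook-length formula: f^λ = n! / Π hook(c), product over all cells c of the Young diagram. For λ = (7, 4, 4, 1, 1, 1), n = 18 boxes. Hook lengths by row (left-to-right, top-to-bottom): [12, 8, 7, 6, 3, 2, 1]; [8, 4, 3, 2]; [7, 3, 2, 1]; [3]; [2]; [1]. Product of hooks = 1170505728. So f^λ = 18! / 1170505728 = 6402373705728000 / 1170505728 = 5469750.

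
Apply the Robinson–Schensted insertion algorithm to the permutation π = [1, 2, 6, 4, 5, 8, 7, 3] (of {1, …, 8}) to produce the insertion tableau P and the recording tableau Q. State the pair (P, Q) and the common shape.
P = [1, 2, 3, 5, 7] / [4, 8] / [6];  Q = [1, 2, 3, 5, 6] / [4, 7] / [8];  common shape = (5, 2, 1)

Row-insert the values π_1, π_2, … into P one at a time, bumping the leftmost entry strictly greater than the inserted value down to the next row. The recording tableau Q records, in position (i, j), the step at which that cell was added to P.
  Insert 1 (step 1): P = [1];  Q = [1]
  Insert 2 (step 2): P = [1, 2];  Q = [1, 2]
  Insert 6 (step 3): P = [1, 2, 6];  Q = [1, 2, 3]
  Insert 4 (step 4): P = [1, 2, 4] / [6];  Q = [1, 2, 3] / [4]
  Insert 5 (step 5): P = [1, 2, 4, 5] / [6];  Q = [1, 2, 3, 5] / [4]
  Insert 8 (step 6): P = [1, 2, 4, 5, 8] / [6];  Q = [1, 2, 3, 5, 6] / [4]
  Insert 7 (step 7): P = [1, 2, 4, 5, 7] / [6, 8];  Q = [1, 2, 3, 5, 6] / [4, 7]
  Insert 3 (step 8): P = [1, 2, 3, 5, 7] / [4, 8] / [6];  Q = [1, 2, 3, 5, 6] / [4, 7] / [8]
Final shape: (5, 2, 1).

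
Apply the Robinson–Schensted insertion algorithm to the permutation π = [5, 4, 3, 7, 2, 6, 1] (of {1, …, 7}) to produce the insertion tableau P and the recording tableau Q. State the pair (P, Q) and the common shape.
P = [1, 6] / [2, 7] / [3] / [4] / [5];  Q = [1, 4] / [2, 6] / [3] / [5] / [7];  common shape = (2, 2, 1, 1, 1)

Row-insert the values π_1, π_2, … into P one at a time, bumping the leftmost entry strictly greater than the inserted value down to the next row. The recording tableau Q records, in position (i, j), the step at which that cell was added to P.
  Insert 5 (step 1): P = [5];  Q = [1]
  Insert 4 (step 2): P = [4] / [5];  Q = [1] / [2]
  Insert 3 (step 3): P = [3] / [4] / [5];  Q = [1] / [2] / [3]
  Insert 7 (step 4): P = [3, 7] / [4] / [5];  Q = [1, 4] / [2] / [3]
  Insert 2 (step 5): P = [2, 7] / [3] / [4] / [5];  Q = [1, 4] / [2] / [3] / [5]
  Insert 6 (step 6): P = [2, 6] / [3, 7] / [4] / [5];  Q = [1, 4] / [2, 6] / [3] / [5]
  Insert 1 (step 7): P = [1, 6] / [2, 7] / [3] / [4] / [5];  Q = [1, 4] / [2, 6] / [3] / [5] / [7]
Final shape: (2, 2, 1, 1, 1).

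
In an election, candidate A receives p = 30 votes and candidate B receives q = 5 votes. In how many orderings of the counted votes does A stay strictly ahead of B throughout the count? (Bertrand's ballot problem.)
Strict-lead orderings = 231880

Total orderings of the 35 votes with 30 for A: C(35, 30) = 324632. By the Bertrand ballot formula (Cycle Lemma / reflection principle), the number of orderings in which A is strictly ahead of B throughout is (p − q)/(p + q) · C(p + q, p) = (30 − 5)/(30 + 5) · 324632 = 231880.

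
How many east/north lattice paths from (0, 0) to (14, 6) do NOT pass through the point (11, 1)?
Number of paths = 38088

Total paths from (0, 0) to (14, 6): C(20, 14) = 38760. Paths through (11, 1): (paths (0, 0) → (11, 1)) × (paths (11, 1) → (14, 6)) = C(12, 11) · C(8, 3) = 12 · 56 = 672. Avoidance count = 38760 − 672 = 38088.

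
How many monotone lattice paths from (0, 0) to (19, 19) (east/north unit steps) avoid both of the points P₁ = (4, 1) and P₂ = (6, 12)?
Number of paths = 28750623720

Inclusion–exclusion. Total paths: C(38, 19) = 35345263800. Through P₁: C(5, 4)·C(33, 15) = 5185791600. Through P₂: C(18, 6)·C(20, 13) = 1439081280. Since P₁ is strictly southwest of P₂, a monotone path through both must visit P₁ then P₂; paths through both = C(5, 4)·C(13, 2)·C(20, 13) = 30232800. Avoid both = 35345263800 − 5185791600 − 1439081280 + 30232800 = 28750623720.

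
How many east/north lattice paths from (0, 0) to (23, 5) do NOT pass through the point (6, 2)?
Number of paths = 66360

Total paths from (0, 0) to (23, 5): C(28, 23) = 98280. Paths through (6, 2): (paths (0, 0) → (6, 2)) × (paths (6, 2) → (23, 5)) = C(8, 6) · C(20, 17) = 28 · 1140 = 31920. Avoidance count = 98280 − 31920 = 66360.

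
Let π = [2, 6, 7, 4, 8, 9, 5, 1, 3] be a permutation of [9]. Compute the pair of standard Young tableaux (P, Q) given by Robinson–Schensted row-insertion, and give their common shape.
P = [1, 3, 5, 8, 9] / [2, 4] / [6, 7];  Q = [1, 2, 3, 5, 6] / [4, 7] / [8, 9];  common shape = (5, 2, 2)

Row-insert the values π_1, π_2, … into P one at a time, bumping the leftmost entry strictly greater than the inserted value down to the next row. The recording tableau Q records, in position (i, j), the step at which that cell was added to P.
  Insert 2 (step 1): P = [2];  Q = [1]
  Insert 6 (step 2): P = [2, 6];  Q = [1, 2]
  Insert 7 (step 3): P = [2, 6, 7];  Q = [1, 2, 3]
  Insert 4 (step 4): P = [2, 4, 7] / [6];  Q = [1, 2, 3] / [4]
  Insert 8 (step 5): P = [2, 4, 7, 8] / [6];  Q = [1, 2, 3, 5] / [4]
  Insert 9 (step 6): P = [2, 4, 7, 8, 9] / [6];  Q = [1, 2, 3, 5, 6] / [4]
  Insert 5 (step 7): P = [2, 4, 5, 8, 9] / [6, 7];  Q = [1, 2, 3, 5, 6] / [4, 7]
  Insert 1 (step 8): P = [1, 4, 5, 8, 9] / [2, 7] / [6];  Q = [1, 2, 3, 5, 6] / [4, 7] / [8]
  Insert 3 (step 9): P = [1, 3, 5, 8, 9] / [2, 4] / [6, 7];  Q = [1, 2, 3, 5, 6] / [4, 7] / [8, 9]
Final shape: (5, 2, 2).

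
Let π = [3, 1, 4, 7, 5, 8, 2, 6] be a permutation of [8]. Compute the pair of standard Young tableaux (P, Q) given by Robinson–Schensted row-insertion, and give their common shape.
P = [1, 2, 5, 6] / [3, 4, 8] / [7];  Q = [1, 3, 4, 6] / [2, 5, 8] / [7];  common shape = (4, 3, 1)

Row-insert the values π_1, π_2, … into P one at a time, bumping the leftmost entry strictly greater than the inserted value down to the next row. The recording tableau Q records, in position (i, j), the step at which that cell was added to P.
  Insert 3 (step 1): P = [3];  Q = [1]
  Insert 1 (step 2): P = [1] / [3];  Q = [1] / [2]
  Insert 4 (step 3): P = [1, 4] / [3];  Q = [1, 3] / [2]
  Insert 7 (step 4): P = [1, 4, 7] / [3];  Q = [1, 3, 4] / [2]
  Insert 5 (step 5): P = [1, 4, 5] / [3, 7];  Q = [1, 3, 4] / [2, 5]
  Insert 8 (step 6): P = [1, 4, 5, 8] / [3, 7];  Q = [1, 3, 4, 6] / [2, 5]
  Insert 2 (step 7): P = [1, 2, 5, 8] / [3, 4] / [7];  Q = [1, 3, 4, 6] / [2, 5] / [7]
  Insert 6 (step 8): P = [1, 2, 5, 6] / [3, 4, 8] / [7];  Q = [1, 3, 4, 6] / [2, 5, 8] / [7]
Final shape: (4, 3, 1).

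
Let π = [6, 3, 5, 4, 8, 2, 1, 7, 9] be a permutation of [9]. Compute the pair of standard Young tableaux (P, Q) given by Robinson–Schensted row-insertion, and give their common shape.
P = [1, 4, 7, 9] / [2, 8] / [3] / [5] / [6];  Q = [1, 3, 5, 9] / [2, 8] / [4] / [6] / [7];  common shape = (4, 2, 1, 1, 1)

Row-insert the values π_1, π_2, … into P one at a time, bumping the leftmost entry strictly greater than the inserted value down to the next row. The recording tableau Q records, in position (i, j), the step at which that cell was added to P.
  Insert 6 (step 1): P = [6];  Q = [1]
  Insert 3 (step 2): P = [3] / [6];  Q = [1] / [2]
  Insert 5 (step 3): P = [3, 5] / [6];  Q = [1, 3] / [2]
  Insert 4 (step 4): P = [3, 4] / [5] / [6];  Q = [1, 3] / [2] / [4]
  Insert 8 (step 5): P = [3, 4, 8] / [5] / [6];  Q = [1, 3, 5] / [2] / [4]
  Insert 2 (step 6): P = [2, 4, 8] / [3] / [5] / [6];  Q = [1, 3, 5] / [2] / [4] / [6]
  Insert 1 (step 7): P = [1, 4, 8] / [2] / [3] / [5] / [6];  Q = [1, 3, 5] / [2] / [4] / [6] / [7]
  Insert 7 (step 8): P = [1, 4, 7] / [2, 8] / [3] / [5] / [6];  Q = [1, 3, 5] / [2, 8] / [4] / [6] / [7]
  Insert 9 (step 9): P = [1, 4, 7, 9] / [2, 8] / [3] / [5] / [6];  Q = [1, 3, 5, 9] / [2, 8] / [4] / [6] / [7]
Final shape: (4, 2, 1, 1, 1).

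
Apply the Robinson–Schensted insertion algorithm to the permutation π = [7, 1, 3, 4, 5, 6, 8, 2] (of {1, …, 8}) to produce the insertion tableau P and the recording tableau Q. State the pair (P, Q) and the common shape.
P = [1, 2, 4, 5, 6, 8] / [3] / [7];  Q = [1, 3, 4, 5, 6, 7] / [2] / [8];  common shape = (6, 1, 1)

Row-insert the values π_1, π_2, … into P one at a time, bumping the leftmost entry strictly greater than the inserted value down to the next row. The recording tableau Q records, in position (i, j), the step at which that cell was added to P.
  Insert 7 (step 1): P = [7];  Q = [1]
  Insert 1 (step 2): P = [1] / [7];  Q = [1] / [2]
  Insert 3 (step 3): P = [1, 3] / [7];  Q = [1, 3] / [2]
  Insert 4 (step 4): P = [1, 3, 4] / [7];  Q = [1, 3, 4] / [2]
  Insert 5 (step 5): P = [1, 3, 4, 5] / [7];  Q = [1, 3, 4, 5] / [2]
  Insert 6 (step 6): P = [1, 3, 4, 5, 6] / [7];  Q = [1, 3, 4, 5, 6] / [2]
  Insert 8 (step 7): P = [1, 3, 4, 5, 6, 8] / [7];  Q = [1, 3, 4, 5, 6, 7] / [2]
  Insert 2 (step 8): P = [1, 2, 4, 5, 6, 8] / [3] / [7];  Q = [1, 3, 4, 5, 6, 7] / [2] / [8]
Final shape: (6, 1, 1).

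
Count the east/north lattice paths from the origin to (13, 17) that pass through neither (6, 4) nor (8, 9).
Number of paths = 77869350

Inclusion–exclusion. Total paths: C(30, 13) = 119759850. Through P₁: C(10, 6)·C(20, 7) = 16279200. Through P₂: C(17, 8)·C(13, 5) = 31286970. Since P₁ is strictly southwest of P₂, a monotone path through both must visit P₁ then P₂; paths through both = C(10, 6)·C(7, 2)·C(13, 5) = 5675670. Avoid both = 119759850 − 16279200 − 31286970 + 5675670 = 77869350.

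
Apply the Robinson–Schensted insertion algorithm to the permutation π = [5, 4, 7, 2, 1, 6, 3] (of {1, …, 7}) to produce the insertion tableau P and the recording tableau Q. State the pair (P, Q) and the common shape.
P = [1, 3] / [2, 6] / [4, 7] / [5];  Q = [1, 3] / [2, 6] / [4, 7] / [5];  common shape = (2, 2, 2, 1)

Row-insert the values π_1, π_2, … into P one at a time, bumping the leftmost entry strictly greater than the inserted value down to the next row. The recording tableau Q records, in position (i, j), the step at which that cell was added to P.
  Insert 5 (step 1): P = [5];  Q = [1]
  Insert 4 (step 2): P = [4] / [5];  Q = [1] / [2]
  Insert 7 (step 3): P = [4, 7] / [5];  Q = [1, 3] / [2]
  Insert 2 (step 4): P = [2, 7] / [4] / [5];  Q = [1, 3] / [2] / [4]
  Insert 1 (step 5): P = [1, 7] / [2] / [4] / [5];  Q = [1, 3] / [2] / [4] / [5]
  Insert 6 (step 6): P = [1, 6] / [2, 7] / [4] / [5];  Q = [1, 3] / [2, 6] / [4] / [5]
  Insert 3 (step 7): P = [1, 3] / [2, 6] / [4, 7] / [5];  Q = [1, 3] / [2, 6] / [4, 7] / [5]
Final shape: (2, 2, 2, 1).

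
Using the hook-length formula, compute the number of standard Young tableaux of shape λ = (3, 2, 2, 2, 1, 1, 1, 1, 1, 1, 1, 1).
# SYT of shape (3, 2, 2, 2, 1, 1, 1, 1, 1, 1, 1, 1) = 15912

Hook-length formula: f^λ = n! / Π hook(c), product over all cells c of the Young diagram. For λ = (3, 2, 2, 2, 1, 1, 1, 1, 1, 1, 1, 1), n = 17 boxes. Hook lengths by row (left-to-right, top-to-bottom): [14, 5, 1]; [12, 3]; [11, 2]; [10, 1]; [8]; [7]; [6]; [5]; [4]; [3]; [2]; [1]. Product of hooks = 22353408000. So f^λ = 17! / 22353408000 = 355687428096000 / 22353408000 = 15912.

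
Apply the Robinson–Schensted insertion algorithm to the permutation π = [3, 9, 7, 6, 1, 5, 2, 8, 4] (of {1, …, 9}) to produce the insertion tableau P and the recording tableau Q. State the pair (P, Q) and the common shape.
P = [1, 2, 4] / [3, 5, 8] / [6] / [7] / [9];  Q = [1, 2, 8] / [3, 6, 9] / [4] / [5] / [7];  common shape = (3, 3, 1, 1, 1)

Row-insert the values π_1, π_2, … into P one at a time, bumping the leftmost entry strictly greater than the inserted value down to the next row. The recording tableau Q records, in position (i, j), the step at which that cell was added to P.
  Insert 3 (step 1): P = [3];  Q = [1]
  Insert 9 (step 2): P = [3, 9];  Q = [1, 2]
  Insert 7 (step 3): P = [3, 7] / [9];  Q = [1, 2] / [3]
  Insert 6 (step 4): P = [3, 6] / [7] / [9];  Q = [1, 2] / [3] / [4]
  Insert 1 (step 5): P = [1, 6] / [3] / [7] / [9];  Q = [1, 2] / [3] / [4] / [5]
  Insert 5 (step 6): P = [1, 5] / [3, 6] / [7] / [9];  Q = [1, 2] / [3, 6] / [4] / [5]
  Insert 2 (step 7): P = [1, 2] / [3, 5] / [6] / [7] / [9];  Q = [1, 2] / [3, 6] / [4] / [5] / [7]
  Insert 8 (step 8): P = [1, 2, 8] / [3, 5] / [6] / [7] / [9];  Q = [1, 2, 8] / [3, 6] / [4] / [5] / [7]
  Insert 4 (step 9): P = [1, 2, 4] / [3, 5, 8] / [6] / [7] / [9];  Q = [1, 2, 8] / [3, 6, 9] / [4] / [5] / [7]
Final shape: (3, 3, 1, 1, 1).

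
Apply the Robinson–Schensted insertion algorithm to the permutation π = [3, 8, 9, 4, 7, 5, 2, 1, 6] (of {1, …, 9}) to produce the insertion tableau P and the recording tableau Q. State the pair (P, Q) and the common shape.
P = [1, 4, 5, 6] / [2, 9] / [3] / [7] / [8];  Q = [1, 2, 3, 9] / [4, 5] / [6] / [7] / [8];  common shape = (4, 2, 1, 1, 1)

Row-insert the values π_1, π_2, … into P one at a time, bumping the leftmost entry strictly greater than the inserted value down to the next row. The recording tableau Q records, in position (i, j), the step at which that cell was added to P.
  Insert 3 (step 1): P = [3];  Q = [1]
  Insert 8 (step 2): P = [3, 8];  Q = [1, 2]
  Insert 9 (step 3): P = [3, 8, 9];  Q = [1, 2, 3]
  Insert 4 (step 4): P = [3, 4, 9] / [8];  Q = [1, 2, 3] / [4]
  Insert 7 (step 5): P = [3, 4, 7] / [8, 9];  Q = [1, 2, 3] / [4, 5]
  Insert 5 (step 6): P = [3, 4, 5] / [7, 9] / [8];  Q = [1, 2, 3] / [4, 5] / [6]
  Insert 2 (step 7): P = [2, 4, 5] / [3, 9] / [7] / [8];  Q = [1, 2, 3] / [4, 5] / [6] / [7]
  Insert 1 (step 8): P = [1, 4, 5] / [2, 9] / [3] / [7] / [8];  Q = [1, 2, 3] / [4, 5] / [6] / [7] / [8]
  Insert 6 (step 9): P = [1, 4, 5, 6] / [2, 9] / [3] / [7] / [8];  Q = [1, 2, 3, 9] / [4, 5] / [6] / [7] / [8]
Final shape: (4, 2, 1, 1, 1).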